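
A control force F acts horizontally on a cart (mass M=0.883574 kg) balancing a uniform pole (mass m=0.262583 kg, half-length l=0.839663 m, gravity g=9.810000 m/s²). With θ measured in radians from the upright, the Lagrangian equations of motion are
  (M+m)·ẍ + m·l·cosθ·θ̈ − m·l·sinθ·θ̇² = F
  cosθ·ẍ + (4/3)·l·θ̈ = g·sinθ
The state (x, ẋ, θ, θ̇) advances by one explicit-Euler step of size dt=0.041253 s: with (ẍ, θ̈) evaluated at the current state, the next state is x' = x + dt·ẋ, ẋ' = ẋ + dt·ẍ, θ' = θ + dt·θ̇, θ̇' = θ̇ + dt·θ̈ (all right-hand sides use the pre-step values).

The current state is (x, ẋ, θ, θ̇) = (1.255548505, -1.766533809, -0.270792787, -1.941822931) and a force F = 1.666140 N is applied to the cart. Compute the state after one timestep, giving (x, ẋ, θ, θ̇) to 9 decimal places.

(1.182673686, -1.683381673, -0.350898808, -2.110082611)

sinθ=-0.267495418, cosθ=0.963559132
temp = (F + m·l·θ̇²·sinθ)/(M+m) = (1.666140 + -0.222385886)/1.146157 = 1.259647775
θ̈ = (g·sinθ − cosθ·temp)/(l·(4/3 − m·cos²θ/(M+m))) = -4.078725908
ẍ = temp − m·l·θ̈·cosθ/(M+m) = 2.015662761
Euler: x'=1.255548505+0.041253·-1.766533809=1.182673686, ẋ'=-1.766533809+0.041253·2.015662761=-1.683381673
       θ'=-0.270792787+0.041253·-1.941822931=-0.350898808, θ̇'=-1.941822931+0.041253·-4.078725908=-2.110082611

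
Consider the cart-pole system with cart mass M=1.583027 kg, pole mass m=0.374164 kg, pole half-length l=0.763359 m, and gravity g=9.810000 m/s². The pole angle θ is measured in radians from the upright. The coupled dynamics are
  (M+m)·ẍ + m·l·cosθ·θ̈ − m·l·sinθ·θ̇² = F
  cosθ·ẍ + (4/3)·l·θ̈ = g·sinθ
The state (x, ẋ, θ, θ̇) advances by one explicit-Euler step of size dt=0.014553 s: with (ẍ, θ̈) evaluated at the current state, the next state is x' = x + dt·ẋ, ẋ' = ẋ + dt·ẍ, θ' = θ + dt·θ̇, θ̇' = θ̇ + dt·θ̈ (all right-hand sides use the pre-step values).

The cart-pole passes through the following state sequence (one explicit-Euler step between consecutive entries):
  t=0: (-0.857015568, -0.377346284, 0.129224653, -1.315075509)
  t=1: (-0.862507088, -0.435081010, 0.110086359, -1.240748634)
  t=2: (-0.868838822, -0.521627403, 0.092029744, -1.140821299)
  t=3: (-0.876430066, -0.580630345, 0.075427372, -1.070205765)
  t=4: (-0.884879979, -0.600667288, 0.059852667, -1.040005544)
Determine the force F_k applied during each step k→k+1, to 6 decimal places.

step 0→1:
  ẍ = (ẋ'−ẋ)/dt = (-0.435081010−-0.377346284)/0.014553 = -3.967204
  θ̈ = (θ̇'−θ̇)/dt = (-1.240748634−-1.315075509)/0.014553 = 5.107323
  sinθ=0.128865, cosθ=0.991662
  F = (M+m)·ẍ + m·l·cosθ·θ̈ − m·l·sinθ·θ̇² = -7.764577 + 1.446598 − 0.063654 = -6.381633
step 1→2:
  ẍ = (ẋ'−ẋ)/dt = (-0.521627403−-0.435081010)/0.014553 = -5.946980
  θ̈ = (θ̇'−θ̇)/dt = (-1.140821299−-1.240748634)/0.014553 = 6.866442
  sinθ=0.109864, cosθ=0.993947
  F = (M+m)·ẍ + m·l·cosθ·θ̈ − m·l·sinθ·θ̇² = -11.639375 + 1.949331 − 0.048307 = -9.738351
step 2→3:
  ẍ = (ẋ'−ẋ)/dt = (-0.580630345−-0.521627403)/0.014553 = -4.054349
  θ̈ = (θ̇'−θ̇)/dt = (-1.070205765−-1.140821299)/0.014553 = 4.852301
  sinθ=0.091900, cosθ=0.995768
  F = (M+m)·ẍ + m·l·cosθ·θ̈ − m·l·sinθ·θ̇² = -7.935136 + 1.380056 − 0.034162 = -6.589241
step 3→4:
  ẍ = (ẋ'−ẋ)/dt = (-0.600667288−-0.580630345)/0.014553 = -1.376826
  θ̈ = (θ̇'−θ̇)/dt = (-1.040005544−-1.070205765)/0.014553 = 2.075189
  sinθ=0.075356, cosθ=0.997157
  F = (M+m)·ẍ + m·l·cosθ·θ̈ − m·l·sinθ·θ̇² = -2.694711 + 0.591033 − 0.024651 = -2.128329

F_0 = -6.381633 N
F_1 = -9.738351 N
F_2 = -6.589241 N
F_3 = -2.128329 N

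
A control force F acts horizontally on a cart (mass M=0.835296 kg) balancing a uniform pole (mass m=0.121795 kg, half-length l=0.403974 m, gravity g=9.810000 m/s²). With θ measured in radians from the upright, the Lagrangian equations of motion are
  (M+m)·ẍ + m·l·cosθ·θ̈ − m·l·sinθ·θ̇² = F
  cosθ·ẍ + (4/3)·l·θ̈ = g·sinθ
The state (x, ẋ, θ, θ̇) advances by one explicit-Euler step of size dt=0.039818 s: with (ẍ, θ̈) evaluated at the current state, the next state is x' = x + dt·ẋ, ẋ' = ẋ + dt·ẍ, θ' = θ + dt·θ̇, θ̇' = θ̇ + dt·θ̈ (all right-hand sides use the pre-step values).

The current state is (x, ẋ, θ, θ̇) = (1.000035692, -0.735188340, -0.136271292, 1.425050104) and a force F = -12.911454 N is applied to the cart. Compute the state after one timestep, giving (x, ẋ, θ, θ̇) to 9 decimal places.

(0.970761963, -1.322954591, -0.079528647, 2.407636283)

sinθ=-0.135849927, cosθ=0.990729427
temp = (F + m·l·θ̇²·sinθ)/(M+m) = (-12.911454 + -0.013573835)/0.957091 = -13.504492085
θ̈ = (g·sinθ − cosθ·temp)/(l·(4/3 − m·cos²θ/(M+m))) = 24.676934522
ẍ = temp − m·l·θ̈·cosθ/(M+m) = -14.761320276
Euler: x'=1.000035692+0.039818·-0.735188340=0.970761963, ẋ'=-0.735188340+0.039818·-14.761320276=-1.322954591
       θ'=-0.136271292+0.039818·1.425050104=-0.079528647, θ̇'=1.425050104+0.039818·24.676934522=2.407636283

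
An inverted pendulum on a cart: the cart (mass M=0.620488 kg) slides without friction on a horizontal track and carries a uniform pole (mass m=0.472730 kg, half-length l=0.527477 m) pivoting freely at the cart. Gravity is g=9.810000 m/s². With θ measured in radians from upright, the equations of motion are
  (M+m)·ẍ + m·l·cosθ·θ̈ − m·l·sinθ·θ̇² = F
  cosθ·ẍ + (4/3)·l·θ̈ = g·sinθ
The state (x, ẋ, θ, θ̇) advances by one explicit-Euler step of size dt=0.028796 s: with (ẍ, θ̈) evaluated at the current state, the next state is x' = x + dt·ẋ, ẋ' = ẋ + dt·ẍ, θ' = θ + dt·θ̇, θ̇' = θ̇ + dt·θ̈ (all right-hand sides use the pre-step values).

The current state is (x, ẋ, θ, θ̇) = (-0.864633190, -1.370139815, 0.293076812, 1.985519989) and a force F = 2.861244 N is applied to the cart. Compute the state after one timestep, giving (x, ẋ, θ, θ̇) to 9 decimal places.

sinθ=0.288899203, cosθ=0.957359520
temp = (F + m·l·θ̇²·sinθ)/(M+m) = (2.861244 + 0.283995568)/1.093218 = 2.877047001
θ̈ = (g·sinθ − cosθ·temp)/(l·(4/3 − m·cos²θ/(M+m))) = 0.161321565
ẍ = temp − m·l·θ̈·cosθ/(M+m) = 2.841819859
Euler: x'=-0.864633190+0.028796·-1.370139815=-0.904087736, ẋ'=-1.370139815+0.028796·2.841819859=-1.288306770
       θ'=0.293076812+0.028796·1.985519989=0.350251846, θ̇'=1.985519989+0.028796·0.161321565=1.990165405

(-0.904087736, -1.288306770, 0.350251846, 1.990165405)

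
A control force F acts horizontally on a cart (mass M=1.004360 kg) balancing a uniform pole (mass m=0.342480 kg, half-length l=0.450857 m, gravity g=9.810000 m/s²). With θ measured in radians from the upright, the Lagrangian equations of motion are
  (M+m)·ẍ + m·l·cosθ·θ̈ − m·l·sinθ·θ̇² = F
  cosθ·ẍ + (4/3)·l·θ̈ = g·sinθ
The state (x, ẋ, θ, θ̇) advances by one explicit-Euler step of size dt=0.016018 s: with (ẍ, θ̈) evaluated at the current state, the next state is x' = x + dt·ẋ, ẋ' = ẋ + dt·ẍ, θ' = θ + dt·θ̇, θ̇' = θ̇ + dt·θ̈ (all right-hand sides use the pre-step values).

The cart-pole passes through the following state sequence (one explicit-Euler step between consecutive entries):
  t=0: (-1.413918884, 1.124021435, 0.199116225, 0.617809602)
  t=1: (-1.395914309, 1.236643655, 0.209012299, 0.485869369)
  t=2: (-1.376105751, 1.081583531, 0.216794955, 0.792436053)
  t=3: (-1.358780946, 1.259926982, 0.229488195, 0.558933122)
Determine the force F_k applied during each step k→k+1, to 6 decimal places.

F_0 = 8.211205 N
F_1 = -10.154560 N
F_2 = 12.776559 N

step 0→1:
  ẍ = (ẋ'−ẋ)/dt = (1.236643655−1.124021435)/0.016018 = 7.030979
  θ̈ = (θ̇'−θ̇)/dt = (0.485869369−0.617809602)/0.016018 = -8.236998
  sinθ=0.197803, cosθ=0.980242
  F = (M+m)·ẍ + m·l·cosθ·θ̈ − m·l·sinθ·θ̇² = 9.469604 + -1.246741 − 0.011658 = 8.211205
step 1→2:
  ẍ = (ẋ'−ẋ)/dt = (1.081583531−1.236643655)/0.016018 = -9.680367
  θ̈ = (θ̇'−θ̇)/dt = (0.792436053−0.485869369)/0.016018 = 19.138886
  sinθ=0.207494, cosθ=0.978236
  F = (M+m)·ẍ + m·l·cosθ·θ̈ − m·l·sinθ·θ̇² = -13.037906 + 2.890909 − 0.007563 = -10.154560
step 2→3:
  ẍ = (ẋ'−ẋ)/dt = (1.259926982−1.081583531)/0.016018 = 11.133940
  θ̈ = (θ̇'−θ̇)/dt = (0.558933122−0.792436053)/0.016018 = -14.577533
  sinθ=0.215101, cosθ=0.976592
  F = (M+m)·ẍ + m·l·cosθ·θ̈ − m·l·sinθ·θ̇² = 14.995636 + -2.198220 − 0.020857 = 12.776559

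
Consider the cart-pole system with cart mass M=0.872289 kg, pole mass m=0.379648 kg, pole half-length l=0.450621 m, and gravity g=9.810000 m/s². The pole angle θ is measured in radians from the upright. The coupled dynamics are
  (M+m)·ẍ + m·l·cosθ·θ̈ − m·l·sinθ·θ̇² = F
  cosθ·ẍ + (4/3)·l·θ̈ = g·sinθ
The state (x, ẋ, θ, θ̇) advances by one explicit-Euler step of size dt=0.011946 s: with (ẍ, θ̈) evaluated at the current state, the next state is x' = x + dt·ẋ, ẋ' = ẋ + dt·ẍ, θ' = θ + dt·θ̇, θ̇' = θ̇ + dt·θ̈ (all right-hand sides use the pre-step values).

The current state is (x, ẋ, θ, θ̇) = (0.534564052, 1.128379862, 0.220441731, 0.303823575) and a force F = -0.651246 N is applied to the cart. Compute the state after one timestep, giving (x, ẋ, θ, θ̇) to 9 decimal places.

sinθ=0.218660686, cosθ=0.975800955
temp = (F + m·l·θ̇²·sinθ)/(M+m) = (-0.651246 + 0.003453076)/1.251937 = -0.517432525
θ̈ = (g·sinθ − cosθ·temp)/(l·(4/3 − m·cos²θ/(M+m))) = 5.629717512
ẍ = temp − m·l·θ̈·cosθ/(M+m) = -1.268117824
Euler: x'=0.534564052+0.011946·1.128379862=0.548043678, ẋ'=1.128379862+0.011946·-1.268117824=1.113230926
       θ'=0.220441731+0.011946·0.303823575=0.224071207, θ̇'=0.303823575+0.011946·5.629717512=0.371076180

(0.548043678, 1.113230926, 0.224071207, 0.371076180)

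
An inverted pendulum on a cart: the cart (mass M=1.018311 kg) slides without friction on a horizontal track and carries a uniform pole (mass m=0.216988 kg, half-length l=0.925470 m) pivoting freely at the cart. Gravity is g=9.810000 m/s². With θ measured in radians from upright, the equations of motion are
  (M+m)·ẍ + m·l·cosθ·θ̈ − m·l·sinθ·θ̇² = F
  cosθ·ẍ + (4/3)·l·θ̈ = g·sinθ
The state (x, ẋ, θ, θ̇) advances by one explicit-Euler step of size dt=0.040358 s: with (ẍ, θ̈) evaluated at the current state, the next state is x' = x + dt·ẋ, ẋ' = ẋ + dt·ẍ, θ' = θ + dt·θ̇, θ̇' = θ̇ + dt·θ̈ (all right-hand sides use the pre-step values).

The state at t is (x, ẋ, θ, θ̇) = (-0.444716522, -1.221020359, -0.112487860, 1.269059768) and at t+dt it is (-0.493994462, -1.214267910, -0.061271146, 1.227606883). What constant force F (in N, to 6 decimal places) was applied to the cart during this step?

ẍ = (ẋ'−ẋ)/dt = (-1.214267910−-1.221020359)/0.040358 = 0.167314
θ̈ = (θ̇'−θ̇)/dt = (1.227606883−1.269059768)/0.040358 = -1.027129
sinθ=-0.112251, cosθ=0.993680
F = (M+m)·ẍ + m·l·cosθ·θ̈ − m·l·sinθ·θ̇² = 0.206683 + -0.204960 − -0.036304 = 0.038026

F = 0.038026 N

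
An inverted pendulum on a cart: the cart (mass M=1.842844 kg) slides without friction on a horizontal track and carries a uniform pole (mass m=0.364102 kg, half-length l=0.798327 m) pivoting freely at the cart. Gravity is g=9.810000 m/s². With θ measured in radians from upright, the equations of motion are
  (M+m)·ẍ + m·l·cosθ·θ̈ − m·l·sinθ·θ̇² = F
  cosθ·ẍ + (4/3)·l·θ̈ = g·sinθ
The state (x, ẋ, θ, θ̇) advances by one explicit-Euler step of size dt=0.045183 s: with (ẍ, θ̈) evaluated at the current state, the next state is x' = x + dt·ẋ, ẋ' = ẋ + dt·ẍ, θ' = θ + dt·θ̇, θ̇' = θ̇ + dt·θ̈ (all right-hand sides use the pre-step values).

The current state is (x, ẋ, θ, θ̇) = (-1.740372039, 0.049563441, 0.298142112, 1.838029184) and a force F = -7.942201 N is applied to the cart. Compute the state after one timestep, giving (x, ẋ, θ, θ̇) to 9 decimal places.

sinθ=0.293744789, cosθ=0.955883883
temp = (F + m·l·θ̇²·sinθ)/(M+m) = (-7.942201 + 0.288455523)/2.206946 = -3.468025714
θ̈ = (g·sinθ − cosθ·temp)/(l·(4/3 − m·cos²θ/(M+m))) = 6.563621612
ẍ = temp − m·l·θ̈·cosθ/(M+m) = -4.294369662
Euler: x'=-1.740372039+0.045183·0.049563441=-1.738132614, ẋ'=0.049563441+0.045183·-4.294369662=-0.144469063
       θ'=0.298142112+0.045183·1.838029184=0.381189785, θ̇'=1.838029184+0.045183·6.563621612=2.134593299

(-1.738132614, -0.144469063, 0.381189785, 2.134593299)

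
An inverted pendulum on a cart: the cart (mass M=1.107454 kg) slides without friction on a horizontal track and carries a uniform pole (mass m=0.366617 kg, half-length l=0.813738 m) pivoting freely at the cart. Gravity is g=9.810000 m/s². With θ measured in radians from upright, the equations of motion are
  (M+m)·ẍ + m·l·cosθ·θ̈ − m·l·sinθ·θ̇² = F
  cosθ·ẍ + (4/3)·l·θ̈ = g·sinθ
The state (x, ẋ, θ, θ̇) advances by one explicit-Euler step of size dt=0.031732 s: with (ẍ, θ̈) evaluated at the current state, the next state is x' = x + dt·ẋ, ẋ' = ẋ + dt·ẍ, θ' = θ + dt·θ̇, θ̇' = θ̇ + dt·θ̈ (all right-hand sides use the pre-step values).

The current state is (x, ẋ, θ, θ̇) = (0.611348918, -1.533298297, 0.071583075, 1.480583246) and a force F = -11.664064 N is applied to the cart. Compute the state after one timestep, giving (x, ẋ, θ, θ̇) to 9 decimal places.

(0.562694296, -1.845452705, 0.118564943, 1.788070844)

sinθ=0.071521957, cosθ=0.997439026
temp = (F + m·l·θ̇²·sinθ)/(M+m) = (-11.664064 + 0.046773756)/1.474071 = -7.881092731
θ̈ = (g·sinθ − cosθ·temp)/(l·(4/3 − m·cos²θ/(M+m))) = 9.690142392
ẍ = temp − m·l·θ̈·cosθ/(M+m) = -9.837211902
Euler: x'=0.611348918+0.031732·-1.533298297=0.562694296, ẋ'=-1.533298297+0.031732·-9.837211902=-1.845452705
       θ'=0.071583075+0.031732·1.480583246=0.118564943, θ̇'=1.480583246+0.031732·9.690142392=1.788070844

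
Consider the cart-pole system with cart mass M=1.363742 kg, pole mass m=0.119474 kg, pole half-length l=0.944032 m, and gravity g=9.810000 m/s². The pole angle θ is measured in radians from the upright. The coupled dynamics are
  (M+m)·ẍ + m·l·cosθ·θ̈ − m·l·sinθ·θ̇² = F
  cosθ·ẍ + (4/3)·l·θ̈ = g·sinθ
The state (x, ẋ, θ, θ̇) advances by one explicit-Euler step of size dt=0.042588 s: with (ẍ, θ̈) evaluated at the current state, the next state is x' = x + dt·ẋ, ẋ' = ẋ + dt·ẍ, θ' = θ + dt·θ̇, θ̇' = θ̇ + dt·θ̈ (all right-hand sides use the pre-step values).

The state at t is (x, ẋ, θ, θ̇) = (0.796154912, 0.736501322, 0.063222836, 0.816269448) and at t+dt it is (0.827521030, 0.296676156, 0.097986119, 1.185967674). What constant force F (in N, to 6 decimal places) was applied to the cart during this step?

ẍ = (ẋ'−ẋ)/dt = (0.296676156−0.736501322)/0.042588 = -10.327444
θ̈ = (θ̇'−θ̇)/dt = (1.185967674−0.816269448)/0.042588 = 8.680807
sinθ=0.063181, cosθ=0.998002
F = (M+m)·ẍ + m·l·cosθ·θ̈ − m·l·sinθ·θ̇² = -15.317830 + 0.977129 − 0.004748 = -14.345449

F = -14.345449 N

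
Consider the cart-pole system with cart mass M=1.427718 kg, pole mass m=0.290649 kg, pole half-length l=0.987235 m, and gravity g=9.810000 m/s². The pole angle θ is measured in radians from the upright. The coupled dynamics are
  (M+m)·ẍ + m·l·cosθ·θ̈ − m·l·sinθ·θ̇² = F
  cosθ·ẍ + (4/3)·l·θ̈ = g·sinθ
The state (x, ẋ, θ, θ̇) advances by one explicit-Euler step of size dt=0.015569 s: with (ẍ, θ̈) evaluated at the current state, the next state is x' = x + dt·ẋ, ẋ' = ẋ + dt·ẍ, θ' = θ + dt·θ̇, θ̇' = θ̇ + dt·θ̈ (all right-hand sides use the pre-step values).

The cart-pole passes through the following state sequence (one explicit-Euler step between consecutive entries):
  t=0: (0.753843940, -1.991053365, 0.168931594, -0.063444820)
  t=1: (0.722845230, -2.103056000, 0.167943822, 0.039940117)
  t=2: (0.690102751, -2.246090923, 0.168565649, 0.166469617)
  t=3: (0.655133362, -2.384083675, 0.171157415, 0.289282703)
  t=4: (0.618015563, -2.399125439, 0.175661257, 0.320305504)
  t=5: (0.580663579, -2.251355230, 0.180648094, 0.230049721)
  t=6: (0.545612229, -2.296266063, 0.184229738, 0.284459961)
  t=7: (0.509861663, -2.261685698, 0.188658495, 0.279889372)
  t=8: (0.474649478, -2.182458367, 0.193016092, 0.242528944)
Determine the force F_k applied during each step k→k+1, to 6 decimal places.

F_0 = -10.483768 N
F_1 = -13.487845 N
F_2 = -13.000359 N
F_3 = -1.100865 N
F_4 = 14.666581 N
F_5 = -3.973114 N
F_6 = 3.729607 N
F_7 = 8.063848 N

step 0→1:
  ẍ = (ẋ'−ẋ)/dt = (-2.103056000−-1.991053365)/0.015569 = -7.193952
  θ̈ = (θ̇'−θ̇)/dt = (0.039940117−-0.063444820)/0.015569 = 6.640435
  sinθ=0.168129, cosθ=0.985765
  F = (M+m)·ẍ + m·l·cosθ·θ̈ − m·l·sinθ·θ̇² = -12.361849 + 1.878276 − 0.000194 = -10.483768
step 1→2:
  ẍ = (ẋ'−ẋ)/dt = (-2.246090923−-2.103056000)/0.015569 = -9.187162
  θ̈ = (θ̇'−θ̇)/dt = (0.166469617−0.039940117)/0.015569 = 8.127015
  sinθ=0.167155, cosθ=0.985931
  F = (M+m)·ẍ + m·l·cosθ·θ̈ − m·l·sinθ·θ̇² = -15.786916 + 2.299147 − 0.000077 = -13.487845
step 2→3:
  ẍ = (ẋ'−ẋ)/dt = (-2.384083675−-2.246090923)/0.015569 = -8.863302
  θ̈ = (θ̇'−θ̇)/dt = (0.289282703−0.166469617)/0.015569 = 7.888309
  sinθ=0.167769, cosθ=0.985826
  F = (M+m)·ẍ + m·l·cosθ·θ̈ − m·l·sinθ·θ̇² = -15.230406 + 2.231381 − 0.001334 = -13.000359
step 3→4:
  ẍ = (ẋ'−ẋ)/dt = (-2.399125439−-2.384083675)/0.015569 = -0.966136
  θ̈ = (θ̇'−θ̇)/dt = (0.320305504−0.289282703)/0.015569 = 1.992601
  sinθ=0.170323, cosθ=0.985388
  F = (M+m)·ẍ + m·l·cosθ·θ̈ − m·l·sinθ·θ̇² = -1.660175 + 0.563400 − 0.004090 = -1.100865
step 4→5:
  ẍ = (ẋ'−ẋ)/dt = (-2.251355230−-2.399125439)/0.015569 = 9.491310
  θ̈ = (θ̇'−θ̇)/dt = (0.230049721−0.320305504)/0.015569 = -5.797147
  sinθ=0.174759, cosθ=0.984611
  F = (M+m)·ẍ + m·l·cosθ·θ̈ − m·l·sinθ·θ̇² = 16.309554 + -1.637829 − 0.005145 = 14.666581
step 5→6:
  ẍ = (ẋ'−ẋ)/dt = (-2.296266063−-2.251355230)/0.015569 = -2.884632
  θ̈ = (θ̇'−θ̇)/dt = (0.284459961−0.230049721)/0.015569 = 3.494781
  sinθ=0.179667, cosθ=0.983727
  F = (M+m)·ẍ + m·l·cosθ·θ̈ − m·l·sinθ·θ̇² = -4.956856 + 0.986470 − 0.002728 = -3.973114
step 6→7:
  ẍ = (ẋ'−ẋ)/dt = (-2.261685698−-2.296266063)/0.015569 = 2.221104
  θ̈ = (θ̇'−θ̇)/dt = (0.279889372−0.284459961)/0.015569 = -0.293570
  sinθ=0.183189, cosθ=0.983078
  F = (M+m)·ẍ + m·l·cosθ·θ̈ − m·l·sinθ·θ̇² = 3.816671 + -0.082811 − 0.004253 = 3.729607
step 7→8:
  ẍ = (ẋ'−ẋ)/dt = (-2.182458367−-2.261685698)/0.015569 = 5.088787
  θ̈ = (θ̇'−θ̇)/dt = (0.242528944−0.279889372)/0.015569 = -2.399668
  sinθ=0.187541, cosθ=0.982257
  F = (M+m)·ẍ + m·l·cosθ·θ̈ − m·l·sinθ·θ̇² = 8.744404 + -0.676341 − 0.004216 = 8.063848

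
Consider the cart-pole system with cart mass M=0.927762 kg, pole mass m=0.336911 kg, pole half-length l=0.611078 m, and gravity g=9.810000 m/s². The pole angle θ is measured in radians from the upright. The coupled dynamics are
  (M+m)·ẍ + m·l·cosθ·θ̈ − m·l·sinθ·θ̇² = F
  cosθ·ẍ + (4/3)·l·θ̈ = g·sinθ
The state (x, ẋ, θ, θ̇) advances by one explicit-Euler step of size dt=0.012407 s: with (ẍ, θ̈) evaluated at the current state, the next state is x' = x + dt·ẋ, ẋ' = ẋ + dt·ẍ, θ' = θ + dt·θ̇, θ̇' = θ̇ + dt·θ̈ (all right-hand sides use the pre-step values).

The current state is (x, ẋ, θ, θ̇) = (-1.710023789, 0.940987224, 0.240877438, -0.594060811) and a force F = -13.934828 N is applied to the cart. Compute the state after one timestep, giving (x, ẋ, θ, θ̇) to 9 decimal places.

sinθ=0.238554824, cosθ=0.971129032
temp = (F + m·l·θ̇²·sinθ)/(M+m) = (-13.934828 + 0.017332526)/1.264673 = -11.004817431
θ̈ = (g·sinθ − cosθ·temp)/(l·(4/3 − m·cos²θ/(M+m))) = 19.701268991
ẍ = temp − m·l·θ̈·cosθ/(M+m) = -14.119435011
Euler: x'=-1.710023789+0.012407·0.940987224=-1.698348961, ẋ'=0.940987224+0.012407·-14.119435011=0.765807394
       θ'=0.240877438+0.012407·-0.594060811=0.233506926, θ̇'=-0.594060811+0.012407·19.701268991=-0.349627167

(-1.698348961, 0.765807394, 0.233506926, -0.349627167)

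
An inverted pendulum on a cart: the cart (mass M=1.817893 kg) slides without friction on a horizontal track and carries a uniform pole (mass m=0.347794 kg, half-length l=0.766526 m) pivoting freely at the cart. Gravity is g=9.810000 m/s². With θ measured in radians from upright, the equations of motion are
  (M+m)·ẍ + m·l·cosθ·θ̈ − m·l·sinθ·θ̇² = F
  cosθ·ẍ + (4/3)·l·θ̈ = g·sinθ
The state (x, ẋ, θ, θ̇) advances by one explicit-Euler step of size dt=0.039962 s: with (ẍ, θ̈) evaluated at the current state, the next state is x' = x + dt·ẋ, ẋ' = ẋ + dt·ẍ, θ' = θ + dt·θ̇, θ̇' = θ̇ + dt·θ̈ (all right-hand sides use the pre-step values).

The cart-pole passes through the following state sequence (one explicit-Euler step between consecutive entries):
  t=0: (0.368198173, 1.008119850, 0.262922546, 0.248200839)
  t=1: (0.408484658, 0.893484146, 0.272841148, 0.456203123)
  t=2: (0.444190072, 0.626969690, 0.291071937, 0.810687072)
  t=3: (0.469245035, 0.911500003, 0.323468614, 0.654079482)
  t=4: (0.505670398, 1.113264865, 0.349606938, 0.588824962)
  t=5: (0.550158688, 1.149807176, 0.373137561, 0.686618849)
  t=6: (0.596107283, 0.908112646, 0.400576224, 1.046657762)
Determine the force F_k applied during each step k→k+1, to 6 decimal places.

step 0→1:
  ẍ = (ẋ'−ẋ)/dt = (0.893484146−1.008119850)/0.039962 = -2.868618
  θ̈ = (θ̇'−θ̇)/dt = (0.456203123−0.248200839)/0.039962 = 5.205002
  sinθ=0.259904, cosθ=0.965635
  F = (M+m)·ẍ + m·l·cosθ·θ̈ − m·l·sinθ·θ̇² = -6.212528 + 1.339932 − 0.004268 = -4.876865
step 1→2:
  ẍ = (ẋ'−ẋ)/dt = (0.626969690−0.893484146)/0.039962 = -6.669197
  θ̈ = (θ̇'−θ̇)/dt = (0.810687072−0.456203123)/0.039962 = 8.870526
  sinθ=0.269469, cosθ=0.963009
  F = (M+m)·ẍ + m·l·cosθ·θ̈ − m·l·sinθ·θ̇² = -14.443394 + 2.277345 − 0.014951 = -12.181000
step 2→3:
  ẍ = (ẋ'−ẋ)/dt = (0.911500003−0.626969690)/0.039962 = 7.120022
  θ̈ = (θ̇'−θ̇)/dt = (0.654079482−0.810687072)/0.039962 = -3.918913
  sinθ=0.286979, cosθ=0.957937
  F = (M+m)·ẍ + m·l·cosθ·θ̈ − m·l·sinθ·θ̇² = 15.419739 + -1.000810 − 0.050281 = 14.368648
step 3→4:
  ẍ = (ẋ'−ẋ)/dt = (1.113264865−0.911500003)/0.039962 = 5.048918
  θ̈ = (θ̇'−θ̇)/dt = (0.588824962−0.654079482)/0.039962 = -1.632914
  sinθ=0.317857, cosθ=0.948139
  F = (M+m)·ẍ + m·l·cosθ·θ̈ − m·l·sinθ·θ̇² = 10.934376 + -0.412747 − 0.036253 = 10.485376
step 4→5:
  ẍ = (ẋ'−ẋ)/dt = (1.149807176−1.113264865)/0.039962 = 0.914426
  θ̈ = (θ̇'−θ̇)/dt = (0.686618849−0.588824962)/0.039962 = 2.447172
  sinθ=0.342529, cosθ=0.939507
  F = (M+m)·ẍ + m·l·cosθ·θ̈ − m·l·sinθ·θ̇² = 1.980362 + 0.612934 − 0.031661 = 2.561635
step 5→6:
  ẍ = (ẋ'−ẋ)/dt = (0.908112646−1.149807176)/0.039962 = -6.048109
  θ̈ = (θ̇'−θ̇)/dt = (1.046657762−0.686618849)/0.039962 = 9.009532
  sinθ=0.364539, cosθ=0.931188
  F = (M+m)·ẍ + m·l·cosθ·θ̈ − m·l·sinθ·θ̇² = -13.098311 + 2.236602 − 0.045817 = -10.907526

F_0 = -4.876865 N
F_1 = -12.181000 N
F_2 = 14.368648 N
F_3 = 10.485376 N
F_4 = 2.561635 N
F_5 = -10.907526 N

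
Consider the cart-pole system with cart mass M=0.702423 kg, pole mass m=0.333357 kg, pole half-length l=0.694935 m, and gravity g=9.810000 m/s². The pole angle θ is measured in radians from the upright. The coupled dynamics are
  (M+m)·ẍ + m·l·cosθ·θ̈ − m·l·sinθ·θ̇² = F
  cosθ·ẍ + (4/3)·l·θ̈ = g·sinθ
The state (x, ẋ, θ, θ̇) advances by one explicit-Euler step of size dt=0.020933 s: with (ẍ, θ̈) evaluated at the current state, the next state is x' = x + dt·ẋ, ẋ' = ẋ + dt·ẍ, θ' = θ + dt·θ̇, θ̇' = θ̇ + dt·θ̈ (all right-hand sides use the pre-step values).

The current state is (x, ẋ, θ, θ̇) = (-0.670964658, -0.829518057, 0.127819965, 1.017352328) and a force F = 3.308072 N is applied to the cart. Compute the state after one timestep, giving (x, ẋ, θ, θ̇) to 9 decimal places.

sinθ=0.127472197, cosθ=0.991842144
temp = (F + m·l·θ̇²·sinθ)/(M+m) = (3.308072 + 0.030564127)/1.035780 = 3.223306230
θ̈ = (g·sinθ − cosθ·temp)/(l·(4/3 − m·cos²θ/(M+m))) = -2.754927469
ẍ = temp − m·l·θ̈·cosθ/(M+m) = 3.834443783
Euler: x'=-0.670964658+0.020933·-0.829518057=-0.688328959, ẋ'=-0.829518057+0.020933·3.834443783=-0.749251645
       θ'=0.127819965+0.020933·1.017352328=0.149116201, θ̇'=1.017352328+0.020933·-2.754927469=0.959683431

(-0.688328959, -0.749251645, 0.149116201, 0.959683431)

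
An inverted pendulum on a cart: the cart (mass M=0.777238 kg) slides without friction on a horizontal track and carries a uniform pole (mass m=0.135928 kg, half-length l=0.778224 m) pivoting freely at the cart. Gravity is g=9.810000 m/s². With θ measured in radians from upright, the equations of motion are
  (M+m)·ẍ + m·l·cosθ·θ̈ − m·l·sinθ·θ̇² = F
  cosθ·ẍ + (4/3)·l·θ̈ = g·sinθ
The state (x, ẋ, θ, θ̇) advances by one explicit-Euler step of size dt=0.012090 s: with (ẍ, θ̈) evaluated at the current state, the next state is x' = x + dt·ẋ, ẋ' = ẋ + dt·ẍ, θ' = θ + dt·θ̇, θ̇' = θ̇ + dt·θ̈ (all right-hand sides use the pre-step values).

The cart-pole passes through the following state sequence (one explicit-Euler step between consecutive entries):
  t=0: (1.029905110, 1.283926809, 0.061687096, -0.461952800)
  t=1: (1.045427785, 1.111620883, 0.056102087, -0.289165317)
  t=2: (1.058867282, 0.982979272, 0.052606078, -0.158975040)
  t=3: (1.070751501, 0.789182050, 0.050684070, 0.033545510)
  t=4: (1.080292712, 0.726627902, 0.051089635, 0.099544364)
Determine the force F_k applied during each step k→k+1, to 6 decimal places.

F_0 = -11.506834 N
F_1 = -8.579567 N
F_2 = -12.955634 N
F_3 = -4.148043 N

step 0→1:
  ẍ = (ẋ'−ẋ)/dt = (1.111620883−1.283926809)/0.012090 = -14.251938
  θ̈ = (θ̇'−θ̇)/dt = (-0.289165317−-0.461952800)/0.012090 = 14.291769
  sinθ=0.061648, cosθ=0.998098
  F = (M+m)·ẍ + m·l·cosθ·θ̈ − m·l·sinθ·θ̇² = -13.014385 + 1.508942 − 0.001392 = -11.506834
step 1→2:
  ẍ = (ẋ'−ẋ)/dt = (0.982979272−1.111620883)/0.012090 = -10.640332
  θ̈ = (θ̇'−θ̇)/dt = (-0.158975040−-0.289165317)/0.012090 = 10.768427
  sinθ=0.056073, cosθ=0.998427
  F = (M+m)·ẍ + m·l·cosθ·θ̈ − m·l·sinθ·θ̇² = -9.716389 + 1.137318 − 0.000496 = -8.579567
step 2→3:
  ẍ = (ẋ'−ẋ)/dt = (0.789182050−0.982979272)/0.012090 = -16.029547
  θ̈ = (θ̇'−θ̇)/dt = (0.033545510−-0.158975040)/0.012090 = 15.923950
  sinθ=0.052582, cosθ=0.998617
  F = (M+m)·ẍ + m·l·cosθ·θ̈ − m·l·sinθ·θ̇² = -14.637637 + 1.682144 − 0.000141 = -12.955634
step 3→4:
  ẍ = (ẋ'−ẋ)/dt = (0.726627902−0.789182050)/0.012090 = -5.174040
  θ̈ = (θ̇'−θ̇)/dt = (0.099544364−0.033545510)/0.012090 = 5.458962
  sinθ=0.050662, cosθ=0.998716
  F = (M+m)·ẍ + m·l·cosθ·θ̈ − m·l·sinθ·θ̇² = -4.724758 + 0.576721 − 0.000006 = -4.148043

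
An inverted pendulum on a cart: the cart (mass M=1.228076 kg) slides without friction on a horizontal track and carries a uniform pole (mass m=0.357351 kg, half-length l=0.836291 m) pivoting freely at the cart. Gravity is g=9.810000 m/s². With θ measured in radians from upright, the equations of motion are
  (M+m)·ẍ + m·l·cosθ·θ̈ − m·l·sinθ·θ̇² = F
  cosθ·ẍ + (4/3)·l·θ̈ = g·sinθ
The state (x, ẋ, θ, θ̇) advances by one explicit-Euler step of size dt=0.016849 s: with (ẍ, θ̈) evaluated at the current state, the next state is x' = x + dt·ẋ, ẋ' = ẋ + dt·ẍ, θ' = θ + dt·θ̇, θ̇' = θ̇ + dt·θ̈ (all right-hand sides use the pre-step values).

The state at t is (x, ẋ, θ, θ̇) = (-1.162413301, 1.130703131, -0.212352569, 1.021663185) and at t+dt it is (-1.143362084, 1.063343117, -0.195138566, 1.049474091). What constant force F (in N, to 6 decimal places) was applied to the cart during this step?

F = -5.790378 N

ẍ = (ẋ'−ẋ)/dt = (1.063343117−1.130703131)/0.016849 = -3.997864
θ̈ = (θ̇'−θ̇)/dt = (1.049474091−1.021663185)/0.016849 = 1.650597
sinθ=-0.210760, cosθ=0.977538
F = (M+m)·ẍ + m·l·cosθ·θ̈ − m·l·sinθ·θ̇² = -6.338322 + 0.482200 − -0.065744 = -5.790378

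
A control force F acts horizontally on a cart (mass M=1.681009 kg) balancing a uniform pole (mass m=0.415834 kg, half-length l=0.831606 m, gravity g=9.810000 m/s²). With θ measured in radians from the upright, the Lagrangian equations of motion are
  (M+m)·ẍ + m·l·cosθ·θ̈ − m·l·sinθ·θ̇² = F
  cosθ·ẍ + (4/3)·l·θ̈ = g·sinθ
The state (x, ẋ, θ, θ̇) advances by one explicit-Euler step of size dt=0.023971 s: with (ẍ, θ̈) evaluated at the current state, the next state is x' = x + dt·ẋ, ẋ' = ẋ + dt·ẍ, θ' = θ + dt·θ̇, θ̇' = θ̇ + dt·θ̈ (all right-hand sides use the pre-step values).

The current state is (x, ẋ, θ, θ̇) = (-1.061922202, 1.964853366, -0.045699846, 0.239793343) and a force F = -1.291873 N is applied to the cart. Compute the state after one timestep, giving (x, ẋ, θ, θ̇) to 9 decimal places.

sinθ=-0.045683940, cosθ=0.998955944
temp = (F + m·l·θ̇²·sinθ)/(M+m) = (-1.291873 + -0.000908396)/2.096843 = -0.616537049
θ̈ = (g·sinθ − cosθ·temp)/(l·(4/3 − m·cos²θ/(M+m))) = 0.177640400
ẍ = temp − m·l·θ̈·cosθ/(M+m) = -0.645802807
Euler: x'=-1.061922202+0.023971·1.964853366=-1.014822702, ẋ'=1.964853366+0.023971·-0.645802807=1.949372827
       θ'=-0.045699846+0.023971·0.239793343=-0.039951760, θ̇'=0.239793343+0.023971·0.177640400=0.244051561

(-1.014822702, 1.949372827, -0.039951760, 0.244051561)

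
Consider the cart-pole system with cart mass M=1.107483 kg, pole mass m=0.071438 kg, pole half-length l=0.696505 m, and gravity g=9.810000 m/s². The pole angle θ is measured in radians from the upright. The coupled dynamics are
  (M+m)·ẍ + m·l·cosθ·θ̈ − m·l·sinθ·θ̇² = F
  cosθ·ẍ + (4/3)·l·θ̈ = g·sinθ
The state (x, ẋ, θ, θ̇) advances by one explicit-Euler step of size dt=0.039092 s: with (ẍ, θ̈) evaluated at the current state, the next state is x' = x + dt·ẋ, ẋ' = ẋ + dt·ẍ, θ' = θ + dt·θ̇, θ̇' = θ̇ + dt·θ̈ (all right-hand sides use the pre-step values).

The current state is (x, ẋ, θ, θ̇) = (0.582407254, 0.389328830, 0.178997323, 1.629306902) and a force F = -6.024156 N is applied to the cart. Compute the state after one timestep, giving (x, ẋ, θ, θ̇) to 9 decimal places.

(0.597626897, 0.177999528, 0.242690188, 1.926753790)

sinθ=0.178043006, cosθ=0.984022707
temp = (F + m·l·θ̇²·sinθ)/(M+m) = (-6.024156 + 0.023517126)/1.178921 = -5.089941459
θ̈ = (g·sinθ − cosθ·temp)/(l·(4/3 − m·cos²θ/(M+m))) = 7.608894106
ẍ = temp − m·l·θ̈·cosθ/(M+m) = -5.405947570
Euler: x'=0.582407254+0.039092·0.389328830=0.597626897, ẋ'=0.389328830+0.039092·-5.405947570=0.177999528
       θ'=0.178997323+0.039092·1.629306902=0.242690188, θ̇'=1.629306902+0.039092·7.608894106=1.926753790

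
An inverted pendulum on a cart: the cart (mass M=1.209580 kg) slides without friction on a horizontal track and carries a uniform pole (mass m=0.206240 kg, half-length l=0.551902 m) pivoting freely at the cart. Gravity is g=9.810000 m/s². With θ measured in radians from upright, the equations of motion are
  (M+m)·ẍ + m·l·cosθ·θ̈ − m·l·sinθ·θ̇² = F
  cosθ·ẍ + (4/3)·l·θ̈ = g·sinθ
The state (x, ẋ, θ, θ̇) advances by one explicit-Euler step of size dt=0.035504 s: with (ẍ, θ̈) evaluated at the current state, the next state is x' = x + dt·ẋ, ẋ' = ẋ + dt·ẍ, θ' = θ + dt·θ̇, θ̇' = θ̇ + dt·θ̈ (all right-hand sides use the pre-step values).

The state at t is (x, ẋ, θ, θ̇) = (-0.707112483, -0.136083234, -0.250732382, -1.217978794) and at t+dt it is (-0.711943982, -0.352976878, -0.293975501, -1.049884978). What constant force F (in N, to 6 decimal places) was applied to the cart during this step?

ẍ = (ẋ'−ẋ)/dt = (-0.352976878−-0.136083234)/0.035504 = -6.108992
θ̈ = (θ̇'−θ̇)/dt = (-1.049884978−-1.217978794)/0.035504 = 4.734504
sinθ=-0.248114, cosθ=0.968731
F = (M+m)·ẍ + m·l·cosθ·θ̈ − m·l·sinθ·θ̇² = -8.649233 + 0.522050 − -0.041895 = -8.085287

F = -8.085287 N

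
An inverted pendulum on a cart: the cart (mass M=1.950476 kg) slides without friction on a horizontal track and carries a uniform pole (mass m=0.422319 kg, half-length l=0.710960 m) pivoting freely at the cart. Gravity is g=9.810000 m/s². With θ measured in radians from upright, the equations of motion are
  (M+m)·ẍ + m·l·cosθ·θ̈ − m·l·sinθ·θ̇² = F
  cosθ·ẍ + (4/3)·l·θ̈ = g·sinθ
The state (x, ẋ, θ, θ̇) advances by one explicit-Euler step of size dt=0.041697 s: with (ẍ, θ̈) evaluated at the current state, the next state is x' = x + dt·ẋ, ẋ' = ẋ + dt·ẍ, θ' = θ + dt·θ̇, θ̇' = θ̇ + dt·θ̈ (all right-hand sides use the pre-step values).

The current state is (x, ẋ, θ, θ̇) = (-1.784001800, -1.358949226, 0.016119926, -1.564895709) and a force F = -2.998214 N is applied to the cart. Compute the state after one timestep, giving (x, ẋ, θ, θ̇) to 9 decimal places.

sinθ=0.016119228, cosθ=0.999870077
temp = (F + m·l·θ̇²·sinθ)/(M+m) = (-2.998214 + 0.011852251)/2.372795 = -1.258583969
θ̈ = (g·sinθ − cosθ·temp)/(l·(4/3 − m·cos²θ/(M+m))) = 1.724471323
ẍ = temp − m·l·θ̈·cosθ/(M+m) = -1.476769084
Euler: x'=-1.784001800+0.041697·-1.358949226=-1.840665906, ẋ'=-1.358949226+0.041697·-1.476769084=-1.420526066
       θ'=0.016119926+0.041697·-1.564895709=-0.049131530, θ̇'=-1.564895709+0.041697·1.724471323=-1.492990428

(-1.840665906, -1.420526066, -0.049131530, -1.492990428)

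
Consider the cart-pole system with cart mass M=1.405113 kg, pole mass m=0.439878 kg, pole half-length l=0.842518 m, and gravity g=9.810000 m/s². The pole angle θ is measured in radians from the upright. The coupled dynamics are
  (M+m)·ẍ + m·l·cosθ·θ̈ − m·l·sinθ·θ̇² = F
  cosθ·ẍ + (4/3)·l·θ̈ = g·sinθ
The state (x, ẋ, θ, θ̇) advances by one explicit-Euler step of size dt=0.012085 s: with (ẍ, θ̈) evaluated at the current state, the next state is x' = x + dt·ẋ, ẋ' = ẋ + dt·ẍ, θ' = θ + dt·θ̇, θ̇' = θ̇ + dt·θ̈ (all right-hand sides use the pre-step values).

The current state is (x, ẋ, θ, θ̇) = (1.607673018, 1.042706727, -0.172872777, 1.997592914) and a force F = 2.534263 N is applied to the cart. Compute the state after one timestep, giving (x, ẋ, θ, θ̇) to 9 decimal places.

(1.620274129, 1.065122030, -0.148731867, 1.959783039)

sinθ=-0.172013012, cosθ=0.985094677
temp = (F + m·l·θ̇²·sinθ)/(M+m) = (2.534263 + -0.254382194)/1.844991 = 1.235713782
θ̈ = (g·sinθ − cosθ·temp)/(l·(4/3 − m·cos²θ/(M+m))) = -3.128661564
ẍ = temp − m·l·θ̈·cosθ/(M+m) = 1.854803708
Euler: x'=1.607673018+0.012085·1.042706727=1.620274129, ẋ'=1.042706727+0.012085·1.854803708=1.065122030
       θ'=-0.172872777+0.012085·1.997592914=-0.148731867, θ̇'=1.997592914+0.012085·-3.128661564=1.959783039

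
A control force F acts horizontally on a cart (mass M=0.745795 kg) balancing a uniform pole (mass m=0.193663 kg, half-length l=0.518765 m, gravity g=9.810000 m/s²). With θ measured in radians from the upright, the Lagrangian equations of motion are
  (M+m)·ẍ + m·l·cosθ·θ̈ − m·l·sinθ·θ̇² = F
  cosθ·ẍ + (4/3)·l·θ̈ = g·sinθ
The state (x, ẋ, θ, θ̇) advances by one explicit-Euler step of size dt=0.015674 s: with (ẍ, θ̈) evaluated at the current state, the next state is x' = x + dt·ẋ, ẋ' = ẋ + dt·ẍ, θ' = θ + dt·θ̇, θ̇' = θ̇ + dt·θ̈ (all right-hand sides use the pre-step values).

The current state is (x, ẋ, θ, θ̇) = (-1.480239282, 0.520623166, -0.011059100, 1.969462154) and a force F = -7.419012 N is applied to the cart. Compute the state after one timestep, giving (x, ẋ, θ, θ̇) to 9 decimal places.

sinθ=-0.011058875, cosθ=0.999938849
temp = (F + m·l·θ̇²·sinθ)/(M+m) = (-7.419012 + -0.004309467)/0.939458 = -7.901706587
θ̈ = (g·sinθ − cosθ·temp)/(l·(4/3 − m·cos²θ/(M+m))) = 13.326387716
ẍ = temp − m·l·θ̈·cosθ/(M+m) = -9.326742599
Euler: x'=-1.480239282+0.015674·0.520623166=-1.472079034, ẋ'=0.520623166+0.015674·-9.326742599=0.374435803
       θ'=-0.011059100+0.015674·1.969462154=0.019810250, θ̇'=1.969462154+0.015674·13.326387716=2.178339955

(-1.472079034, 0.374435803, 0.019810250, 2.178339955)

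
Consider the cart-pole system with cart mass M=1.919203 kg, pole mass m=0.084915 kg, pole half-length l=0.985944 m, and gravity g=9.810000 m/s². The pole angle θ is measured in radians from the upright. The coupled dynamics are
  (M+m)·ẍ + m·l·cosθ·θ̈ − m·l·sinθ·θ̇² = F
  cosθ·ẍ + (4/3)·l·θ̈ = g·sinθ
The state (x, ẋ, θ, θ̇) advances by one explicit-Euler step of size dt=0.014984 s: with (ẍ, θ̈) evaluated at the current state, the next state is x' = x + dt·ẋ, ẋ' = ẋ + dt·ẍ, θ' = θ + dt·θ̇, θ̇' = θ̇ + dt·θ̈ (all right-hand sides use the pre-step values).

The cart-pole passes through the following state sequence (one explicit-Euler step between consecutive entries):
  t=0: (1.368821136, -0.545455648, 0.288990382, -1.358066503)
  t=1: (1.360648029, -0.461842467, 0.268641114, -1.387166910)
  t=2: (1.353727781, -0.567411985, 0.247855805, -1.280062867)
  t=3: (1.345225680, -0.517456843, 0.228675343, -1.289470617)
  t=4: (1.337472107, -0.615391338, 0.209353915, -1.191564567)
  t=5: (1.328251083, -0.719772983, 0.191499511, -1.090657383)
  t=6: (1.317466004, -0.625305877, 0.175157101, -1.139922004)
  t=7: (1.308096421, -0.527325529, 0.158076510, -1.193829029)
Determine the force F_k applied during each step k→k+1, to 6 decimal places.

F_0 = 10.983450 N
F_1 = -13.585771 N
F_2 = 6.596914 N
F_3 = -12.597549 N
F_4 = -13.434308 N
F_5 = 12.345842 N
F_6 = 12.789375 N

step 0→1:
  ẍ = (ẋ'−ẋ)/dt = (-0.461842467−-0.545455648)/0.014984 = 5.580164
  θ̈ = (θ̇'−θ̇)/dt = (-1.387166910−-1.358066503)/0.014984 = -1.942099
  sinθ=0.284985, cosθ=0.958532
  F = (M+m)·ẍ + m·l·cosθ·θ̈ − m·l·sinθ·θ̇² = 11.183308 + -0.155853 − 0.044005 = 10.983450
step 1→2:
  ẍ = (ẋ'−ẋ)/dt = (-0.567411985−-0.461842467)/0.014984 = -7.045483
  θ̈ = (θ̇'−θ̇)/dt = (-1.280062867−-1.387166910)/0.014984 = 7.147894
  sinθ=0.265422, cosθ=0.964132
  F = (M+m)·ẍ + m·l·cosθ·θ̈ − m·l·sinθ·θ̇² = -14.119979 + 0.576968 − 0.042759 = -13.585771
step 2→3:
  ẍ = (ẋ'−ẋ)/dt = (-0.517456843−-0.567411985)/0.014984 = 3.333899
  θ̈ = (θ̇'−θ̇)/dt = (-1.289470617−-1.280062867)/0.014984 = -0.627853
  sinθ=0.245326, cosθ=0.969441
  F = (M+m)·ẍ + m·l·cosθ·θ̈ − m·l·sinθ·θ̇² = 6.681527 + -0.050958 − 0.033654 = 6.596914
step 3→4:
  ẍ = (ẋ'−ẋ)/dt = (-0.615391338−-0.517456843)/0.014984 = -6.535938
  θ̈ = (θ̇'−θ̇)/dt = (-1.191564567−-1.289470617)/0.014984 = 6.534040
  sinθ=0.226688, cosθ=0.973968
  F = (M+m)·ẍ + m·l·cosθ·θ̈ − m·l·sinθ·θ̇² = -13.098791 + 0.532798 − 0.031556 = -12.597549
step 4→5:
  ẍ = (ẋ'−ẋ)/dt = (-0.719772983−-0.615391338)/0.014984 = -6.966207
  θ̈ = (θ̇'−θ̇)/dt = (-1.090657383−-1.191564567)/0.014984 = 6.734329
  sinθ=0.207828, cosθ=0.978165
  F = (M+m)·ẍ + m·l·cosθ·θ̈ − m·l·sinθ·θ̇² = -13.961101 + 0.551497 − 0.024704 = -13.434308
step 5→6:
  ẍ = (ẋ'−ẋ)/dt = (-0.625305877−-0.719772983)/0.014984 = 6.304532
  θ̈ = (θ̇'−θ̇)/dt = (-1.139922004−-1.090657383)/0.014984 = -3.287815
  sinθ=0.190331, cosθ=0.981720
  F = (M+m)·ẍ + m·l·cosθ·θ̈ − m·l·sinθ·θ̇² = 12.635026 + -0.270229 − 0.018955 = 12.345842
step 6→7:
  ẍ = (ẋ'−ẋ)/dt = (-0.527325529−-0.625305877)/0.014984 = 6.538998
  θ̈ = (θ̇'−θ̇)/dt = (-1.193829029−-1.139922004)/0.014984 = -3.597639
  sinθ=0.174263, cosθ=0.984699
  F = (M+m)·ẍ + m·l·cosθ·θ̈ − m·l·sinθ·θ̇² = 13.104924 + -0.296591 − 0.018958 = 12.789375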